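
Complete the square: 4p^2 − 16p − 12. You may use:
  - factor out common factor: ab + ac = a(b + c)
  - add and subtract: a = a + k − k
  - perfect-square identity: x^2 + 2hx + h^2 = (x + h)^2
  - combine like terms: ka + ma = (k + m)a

4(p − 2)^2 − 28

4p^2 − 16p − 12
= 4(p^2 − 4p) − 12    [factor out 4 from the p-terms]
= 4(p^2 − 4p + 4 − 4) − 12    [add and subtract 4 inside the bracket]
= 4(p − 2)^2 − 16 − 12    [perfect-square identity]
= 4(p − 2)^2 − 28    [combine constants]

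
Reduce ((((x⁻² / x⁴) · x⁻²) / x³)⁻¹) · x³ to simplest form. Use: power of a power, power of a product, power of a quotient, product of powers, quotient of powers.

((((x⁻² / x⁴) · x⁻²) / x³)⁻¹) · x³
= ((((x⁻² / x⁴) · x⁻²)⁻¹) / ((x³)⁻¹)) · x³    [power of a quotient]
= ((((x⁻² / x⁴)⁻¹) · ((x⁻²)⁻¹)) / ((x³)⁻¹)) · x³    [power of a product]
= (((((x⁻²)⁻¹) / ((x⁴)⁻¹)) · ((x⁻²)⁻¹)) / ((x³)⁻¹)) · x³    [power of a quotient]
= (((x² / ((x⁴)⁻¹)) · ((x⁻²)⁻¹)) / ((x³)⁻¹)) · x³    [power of a power]
= (((x² / x⁻⁴) · ((x⁻²)⁻¹)) / ((x³)⁻¹)) · x³    [power of a power]
= ((x⁶ · ((x⁻²)⁻¹)) / ((x³)⁻¹)) · x³    [quotient of powers]
= ((x⁶ · x²) / ((x³)⁻¹)) · x³    [power of a power]
= (x⁸ / ((x³)⁻¹)) · x³    [product of powers]
= (x⁸ / x⁻³) · x³    [power of a power]
= x¹¹ · x³    [quotient of powers]
= x¹⁴    [product of powers]

x¹⁴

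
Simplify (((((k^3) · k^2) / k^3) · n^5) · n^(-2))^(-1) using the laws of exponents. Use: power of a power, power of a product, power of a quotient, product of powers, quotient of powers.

(((((k^3) · k^2) / k^3) · n^5) · n^(-2))^(-1)
= (((((k^3) · k^2) / k^3) · n^5)^(-1)) · ((n^(-2))^(-1))    [power of a product]
= (((((k^3) · k^2) / k^3)^(-1)) · ((n^5)^(-1))) · ((n^(-2))^(-1))    [power of a product]
= (((((k^3) · k^2)^(-1)) / ((k^3)^(-1))) · ((n^5)^(-1))) · ((n^(-2))^(-1))    [power of a quotient]
= (((((k^3)^(-1)) · ((k^2)^(-1))) / ((k^3)^(-1))) · ((n^5)^(-1))) · ((n^(-2))^(-1))    [power of a product]
= ((((k^(-3)) · ((k^2)^(-1))) / ((k^3)^(-1))) · ((n^5)^(-1))) · ((n^(-2))^(-1))    [power of a power]
= (((k^(-3) · k^(-2)) / ((k^3)^(-1))) · ((n^5)^(-1))) · ((n^(-2))^(-1))    [power of a power]
= ((k^(-5) / ((k^3)^(-1))) · ((n^5)^(-1))) · ((n^(-2))^(-1))    [product of powers]
= ((k^(-5) / k^(-3)) · ((n^5)^(-1))) · ((n^(-2))^(-1))    [power of a power]
= (k^(-2) · ((n^5)^(-1))) · ((n^(-2))^(-1))    [quotient of powers]
= (k^(-2) · n^(-5)) · ((n^(-2))^(-1))    [power of a power]
= (k^(-2) · n^(-5)) · n^2    [power of a power]
= k^(-2)·n^(-3)    [product of powers]

k^(-2)·n^(-3)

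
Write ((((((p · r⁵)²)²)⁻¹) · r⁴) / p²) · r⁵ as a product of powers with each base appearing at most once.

p⁻⁶·r⁻¹¹

((((((p · r⁵)²)²)⁻¹) · r⁴) / p²) · r⁵
= (((((p · r⁵)²)⁻²) · r⁴) / p²) · r⁵    [power of a power]
= ((((p · r⁵)⁻⁴) · r⁴) / p²) · r⁵    [power of a power]
= ((((p⁻⁴) · ((r⁵)⁻⁴)) · r⁴) / p²) · r⁵    [power of a product]
= (((p⁻⁴ · r⁻²⁰) · r⁴) / p²) · r⁵    [power of a power]
= p⁻⁶·r⁻¹¹    [quotient of powers; product of powers]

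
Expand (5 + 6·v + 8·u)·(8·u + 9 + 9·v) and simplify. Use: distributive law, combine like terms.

112·u + 45 + 99·v + 120·u·v + 54·v^2 + 64·u^2

(5 + 6·v + 8·u)·(8·u + 9 + 9·v)
= 40·u + 45 + 45·v + 48·u·v + 54·v + 54·v^2 + 64·u^2 + 72·u + 72·u·v    [distributive law]
= 112·u + 45 + 99·v + 120·u·v + 54·v^2 + 64·u^2    [combine like terms]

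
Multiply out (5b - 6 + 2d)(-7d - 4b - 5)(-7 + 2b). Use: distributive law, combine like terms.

365bd - 86b²d + 138b² - 40b³ + 67b - 224d - 210 + 98d² - 28bd²

(5b - 6 + 2d)(-7d - 4b - 5)(-7 + 2b)
= (-35bd - 20b² - 25b + 42d + 24b + 30 - 14d² - 8bd - 10d)(-7 + 2b)    [distributive law]
= (-43bd - 20b² - b + 32d + 30 - 14d²)(-7 + 2b)    [combine like terms]
= 301bd - 86b²d + 140b² - 40b³ + 7b - 2b² - 224d + 64bd - 210 + 60b + 98d² - 28bd²    [distributive law]
= 365bd - 86b²d + 138b² - 40b³ + 67b - 224d - 210 + 98d² - 28bd²    [combine like terms]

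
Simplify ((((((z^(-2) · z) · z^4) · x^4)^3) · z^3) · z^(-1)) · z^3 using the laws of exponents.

x^12z^14

((((((z^(-2) · z) · z^4) · x^4)^3) · z^3) · z^(-1)) · z^3
= ((((((z^(-2) · z) · z^4)^3) · ((x^4)^3)) · z^3) · z^(-1)) · z^3    [power of a product]
= ((((((z^(-2) · z)^3) · ((z^4)^3)) · ((x^4)^3)) · z^3) · z^(-1)) · z^3    [power of a product]
= (((((((z^(-2))^3) · (z^3)) · ((z^4)^3)) · ((x^4)^3)) · z^3) · z^(-1)) · z^3    [power of a product]
= (((((z^(-6) · (z^3)) · ((z^4)^3)) · ((x^4)^3)) · z^3) · z^(-1)) · z^3    [power of a power]
= ((((z^(-3) · ((z^4)^3)) · ((x^4)^3)) · z^3) · z^(-1)) · z^3    [product of powers]
= ((((z^(-3) · z^12) · ((x^4)^3)) · z^3) · z^(-1)) · z^3    [power of a power]
= (((z^9 · ((x^4)^3)) · z^3) · z^(-1)) · z^3    [product of powers]
= (((z^9 · x^12) · z^3) · z^(-1)) · z^3    [power of a power]
= x^12z^14    [product of powers]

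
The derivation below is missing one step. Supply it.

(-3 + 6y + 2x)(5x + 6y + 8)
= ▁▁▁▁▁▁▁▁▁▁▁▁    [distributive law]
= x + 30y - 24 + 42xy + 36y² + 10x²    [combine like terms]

Applying distributive law to the line above:

-15x - 18y - 24 + 30xy + 36y² + 48y + 10x² + 12xy + 16x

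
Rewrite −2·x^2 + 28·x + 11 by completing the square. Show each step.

−2·x^2 + 28·x + 11
= −2(x^2 − 14·x) + 11    [factor out -2 from the x-terms]
= −2(x^2 − 14·x + 49 − 49) + 11    [add and subtract 49 inside the bracket]
= −2(x − 7)^2 + 98 + 11    [perfect-square identity]
= −2(x − 7)^2 + 109    [combine constants]

−2(x − 7)^2 + 109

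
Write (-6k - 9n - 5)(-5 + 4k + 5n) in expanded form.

10k - 24k^2 - 66kn + 20n - 45n^2 + 25

(-6k - 9n - 5)(-5 + 4k + 5n)
= 30k - 24k^2 - 30kn + 45n - 36kn - 45n^2 + 25 - 20k - 25n    [distributive law]
= 10k - 24k^2 - 66kn + 20n - 45n^2 + 25    [combine like terms]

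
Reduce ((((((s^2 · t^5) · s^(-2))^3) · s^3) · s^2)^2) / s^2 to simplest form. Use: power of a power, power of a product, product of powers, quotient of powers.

s^8t^30

((((((s^2 · t^5) · s^(-2))^3) · s^3) · s^2)^2) / s^2
= ((((((s^2 · t^5) · s^(-2))^3) · s^3)^2) · ((s^2)^2)) / s^2    [power of a product]
= ((((((s^2 · t^5) · s^(-2))^3)^2) · ((s^3)^2)) · ((s^2)^2)) / s^2    [power of a product]
= (((((s^2 · t^5) · s^(-2))^6) · ((s^3)^2)) · ((s^2)^2)) / s^2    [power of a power]
= (((((s^2 · t^5)^6) · ((s^(-2))^6)) · ((s^3)^2)) · ((s^2)^2)) / s^2    [power of a product]
= ((((((s^2)^6) · ((t^5)^6)) · ((s^(-2))^6)) · ((s^3)^2)) · ((s^2)^2)) / s^2    [power of a product]
= ((((s^12 · ((t^5)^6)) · ((s^(-2))^6)) · ((s^3)^2)) · ((s^2)^2)) / s^2    [power of a power]
= ((((s^12 · t^30) · ((s^(-2))^6)) · ((s^3)^2)) · ((s^2)^2)) / s^2    [power of a power]
= ((((s^12 · t^30) · s^(-12)) · ((s^3)^2)) · ((s^2)^2)) / s^2    [power of a power]
= ((((s^12 · t^30) · s^(-12)) · s^6) · ((s^2)^2)) / s^2    [power of a power]
= ((((s^12 · t^30) · s^(-12)) · s^6) · s^4) / s^2    [power of a power]
= s^8t^30    [quotient of powers; product of powers]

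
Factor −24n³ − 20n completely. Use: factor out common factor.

−24n³ − 20n
= 4(−6n³ − 5n)    [factor out 4]
= 4n(−6n² − 5)    [factor out n]

4n(−6n² − 5)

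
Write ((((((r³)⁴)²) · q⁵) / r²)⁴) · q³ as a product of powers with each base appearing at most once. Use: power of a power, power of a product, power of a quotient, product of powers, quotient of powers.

((((((r³)⁴)²) · q⁵) / r²)⁴) · q³
= ((((((r³)⁴)²) · q⁵)⁴) / ((r²)⁴)) · q³    [power of a quotient]
= ((((((r³)⁴)²)⁴) · ((q⁵)⁴)) / ((r²)⁴)) · q³    [power of a product]
= (((((r³)⁴)⁸) · ((q⁵)⁴)) / ((r²)⁴)) · q³    [power of a power]
= ((((r³)³²) · ((q⁵)⁴)) / ((r²)⁴)) · q³    [power of a power]
= ((r⁹⁶ · ((q⁵)⁴)) / ((r²)⁴)) · q³    [power of a power]
= ((r⁹⁶ · q²⁰) / ((r²)⁴)) · q³    [power of a power]
= ((r⁹⁶ · q²⁰) / r⁸) · q³    [power of a power]
= q²³·r⁸⁸    [quotient of powers; product of powers]

q²³·r⁸⁸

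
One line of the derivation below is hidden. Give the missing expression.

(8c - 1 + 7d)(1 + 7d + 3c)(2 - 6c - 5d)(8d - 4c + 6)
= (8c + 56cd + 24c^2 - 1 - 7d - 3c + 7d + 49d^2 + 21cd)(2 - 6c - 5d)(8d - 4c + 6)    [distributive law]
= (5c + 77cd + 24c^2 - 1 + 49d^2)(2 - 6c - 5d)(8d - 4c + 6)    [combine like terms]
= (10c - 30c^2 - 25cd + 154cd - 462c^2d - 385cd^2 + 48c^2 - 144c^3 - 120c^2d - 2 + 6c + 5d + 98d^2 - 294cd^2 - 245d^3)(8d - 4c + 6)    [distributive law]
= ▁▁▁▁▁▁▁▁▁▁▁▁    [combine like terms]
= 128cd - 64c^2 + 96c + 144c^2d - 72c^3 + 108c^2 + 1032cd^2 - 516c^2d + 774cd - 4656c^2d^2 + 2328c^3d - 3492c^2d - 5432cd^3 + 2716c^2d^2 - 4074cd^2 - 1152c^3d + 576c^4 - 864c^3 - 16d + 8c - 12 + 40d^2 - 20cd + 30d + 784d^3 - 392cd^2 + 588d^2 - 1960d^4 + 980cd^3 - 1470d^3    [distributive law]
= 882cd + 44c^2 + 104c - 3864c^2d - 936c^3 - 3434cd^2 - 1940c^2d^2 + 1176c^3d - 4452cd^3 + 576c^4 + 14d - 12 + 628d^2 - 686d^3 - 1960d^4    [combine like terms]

After combine like terms, the bracketed line is:

(16c + 18c^2 + 129cd - 582c^2d - 679cd^2 - 144c^3 - 2 + 5d + 98d^2 - 245d^3)(8d - 4c + 6)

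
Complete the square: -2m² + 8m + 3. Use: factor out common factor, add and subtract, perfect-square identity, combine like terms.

-2(m - 2)² + 11

-2m² + 8m + 3
= -2(m² - 4m) + 3    [factor out -2 from the m-terms]
= -2(m² - 4m + 4 - 4) + 3    [add and subtract 4 inside the bracket]
= -2(m - 2)² + 8 + 3    [perfect-square identity]
= -2(m - 2)² + 11    [combine constants]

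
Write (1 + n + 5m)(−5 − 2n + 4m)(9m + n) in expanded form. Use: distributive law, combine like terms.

(1 + n + 5m)(−5 − 2n + 4m)(9m + n)
= (−5 − 2n + 4m − 5n − 2n^2 + 4mn − 25m − 10mn + 20m^2)(9m + n)    [distributive law]
= (−5 − 7n − 21m − 2n^2 − 6mn + 20m^2)(9m + n)    [combine like terms]
= −45m − 5n − 63mn − 7n^2 − 189m^2 − 21mn − 18mn^2 − 2n^3 − 54m^2n − 6mn^2 + 180m^3 + 20m^2n    [distributive law]
= −45m − 5n − 84mn − 7n^2 − 189m^2 − 24mn^2 − 2n^3 − 34m^2n + 180m^3    [combine like terms]

−45m − 5n − 84mn − 7n^2 − 189m^2 − 24mn^2 − 2n^3 − 34m^2n + 180m^3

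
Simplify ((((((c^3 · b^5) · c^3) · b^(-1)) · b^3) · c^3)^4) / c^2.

b^28c^34

((((((c^3 · b^5) · c^3) · b^(-1)) · b^3) · c^3)^4) / c^2
= ((((((c^3 · b^5) · c^3) · b^(-1)) · b^3)^4) · ((c^3)^4)) / c^2    [power of a product]
= ((((((c^3 · b^5) · c^3) · b^(-1))^4) · ((b^3)^4)) · ((c^3)^4)) / c^2    [power of a product]
= ((((((c^3 · b^5) · c^3)^4) · ((b^(-1))^4)) · ((b^3)^4)) · ((c^3)^4)) / c^2    [power of a product]
= ((((((c^3 · b^5)^4) · ((c^3)^4)) · ((b^(-1))^4)) · ((b^3)^4)) · ((c^3)^4)) / c^2    [power of a product]
= (((((((c^3)^4) · ((b^5)^4)) · ((c^3)^4)) · ((b^(-1))^4)) · ((b^3)^4)) · ((c^3)^4)) / c^2    [power of a product]
= (((((c^12 · ((b^5)^4)) · ((c^3)^4)) · ((b^(-1))^4)) · ((b^3)^4)) · ((c^3)^4)) / c^2    [power of a power]
= (((((c^12 · b^20) · ((c^3)^4)) · ((b^(-1))^4)) · ((b^3)^4)) · ((c^3)^4)) / c^2    [power of a power]
= (((((c^12 · b^20) · c^12) · ((b^(-1))^4)) · ((b^3)^4)) · ((c^3)^4)) / c^2    [power of a power]
= (((((c^12 · b^20) · c^12) · b^(-4)) · ((b^3)^4)) · ((c^3)^4)) / c^2    [power of a power]
= (((((c^12 · b^20) · c^12) · b^(-4)) · b^12) · ((c^3)^4)) / c^2    [power of a power]
= (((((c^12 · b^20) · c^12) · b^(-4)) · b^12) · c^12) / c^2    [power of a power]
= b^28c^34    [quotient of powers; product of powers]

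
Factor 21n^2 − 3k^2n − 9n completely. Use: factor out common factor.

3n(7n − k^2 − 3)

21n^2 − 3k^2n − 9n
= 3(7n^2 − k^2n − 3n)    [factor out 3]
= 3n(7n − k^2 − 3)    [factor out n]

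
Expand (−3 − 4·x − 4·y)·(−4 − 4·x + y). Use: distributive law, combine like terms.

(−3 − 4·x − 4·y)·(−4 − 4·x + y)
= 12 + 12·x − 3·y + 16·x + 16·x^2 − 4·x·y + 16·y + 16·x·y − 4·y^2    [distributive law]
= 12 + 28·x + 13·y + 16·x^2 + 12·x·y − 4·y^2    [combine like terms]

12 + 28·x + 13·y + 16·x^2 + 12·x·y − 4·y^2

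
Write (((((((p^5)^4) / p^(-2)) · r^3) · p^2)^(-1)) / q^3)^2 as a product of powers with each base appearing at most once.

p^(-48)·q^(-6)·r^(-6)

(((((((p^5)^4) / p^(-2)) · r^3) · p^2)^(-1)) / q^3)^2
= (((((((p^5)^4) / p^(-2)) · r^3) · p^2)^(-1))^2) / ((q^3)^2)    [power of a quotient]
= ((((((p^5)^4) / p^(-2)) · r^3) · p^2)^(-2)) / ((q^3)^2)    [power of a power]
= ((((((p^5)^4) / p^(-2)) · r^3)^(-2)) · ((p^2)^(-2))) / ((q^3)^2)    [power of a product]
= ((((((p^5)^4) / p^(-2))^(-2)) · ((r^3)^(-2))) · ((p^2)^(-2))) / ((q^3)^2)    [power of a product]
= ((((((p^5)^4)^(-2)) / ((p^(-2))^(-2))) · ((r^3)^(-2))) · ((p^2)^(-2))) / ((q^3)^2)    [power of a quotient]
= (((((p^5)^(-8)) / ((p^(-2))^(-2))) · ((r^3)^(-2))) · ((p^2)^(-2))) / ((q^3)^2)    [power of a power]
= (((p^(-40) / ((p^(-2))^(-2))) · ((r^3)^(-2))) · ((p^2)^(-2))) / ((q^3)^2)    [power of a power]
= (((p^(-40) / p^4) · ((r^3)^(-2))) · ((p^2)^(-2))) / ((q^3)^2)    [power of a power]
= ((p^(-44) · ((r^3)^(-2))) · ((p^2)^(-2))) / ((q^3)^2)    [quotient of powers]
= ((p^(-44) · r^(-6)) · ((p^2)^(-2))) / ((q^3)^2)    [power of a power]
= ((p^(-44) · r^(-6)) · p^(-4)) / ((q^3)^2)    [power of a power]
= ((p^(-44) · r^(-6)) · p^(-4)) / q^6    [power of a power]
= p^(-48)·q^(-6)·r^(-6)    [quotient of powers; product of powers]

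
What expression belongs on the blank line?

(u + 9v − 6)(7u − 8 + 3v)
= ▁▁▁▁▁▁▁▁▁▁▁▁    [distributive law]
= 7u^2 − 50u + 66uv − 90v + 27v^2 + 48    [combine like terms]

After distributive law, the bracketed line is:

7u^2 − 8u + 3uv + 63uv − 72v + 27v^2 − 42u + 48 − 18v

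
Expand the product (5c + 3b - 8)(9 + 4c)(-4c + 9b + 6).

(5c + 3b - 8)(9 + 4c)(-4c + 9b + 6)
= (45c + 20c^2 + 27b + 12bc - 72 - 32c)(-4c + 9b + 6)    [distributive law]
= (13c + 20c^2 + 27b + 12bc - 72)(-4c + 9b + 6)    [combine like terms]
= -52c^2 + 117bc + 78c - 80c^3 + 180bc^2 + 120c^2 - 108bc + 243b^2 + 162b - 48bc^2 + 108b^2c + 72bc + 288c - 648b - 432    [distributive law]
= 68c^2 + 81bc + 366c - 80c^3 + 132bc^2 + 243b^2 - 486b + 108b^2c - 432    [combine like terms]

68c^2 + 81bc + 366c - 80c^3 + 132bc^2 + 243b^2 - 486b + 108b^2c - 432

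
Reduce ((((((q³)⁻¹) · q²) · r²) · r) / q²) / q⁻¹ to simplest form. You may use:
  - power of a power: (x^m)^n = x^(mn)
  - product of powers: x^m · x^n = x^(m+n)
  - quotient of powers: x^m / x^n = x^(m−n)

q⁻²r³

((((((q³)⁻¹) · q²) · r²) · r) / q²) / q⁻¹
= ((((q⁻³ · q²) · r²) · r) / q²) / q⁻¹    [power of a power]
= (((q⁻¹ · r²) · r) / q²) / q⁻¹    [product of powers]
= q⁻²r³    [quotient of powers; product of powers]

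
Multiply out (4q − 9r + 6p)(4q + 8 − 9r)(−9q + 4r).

−144q^3 + 712q^2r − 288q^2 + 776qr − 1017qr^2 − 288r^2 + 324r^3 − 216pq^2 + 582pqr − 432pq + 192pr − 216pr^2

(4q − 9r + 6p)(4q + 8 − 9r)(−9q + 4r)
= (16q^2 + 32q − 36qr − 36qr − 72r + 81r^2 + 24pq + 48p − 54pr)(−9q + 4r)    [distributive law]
= (16q^2 + 32q − 72qr − 72r + 81r^2 + 24pq + 48p − 54pr)(−9q + 4r)    [combine like terms]
= −144q^3 + 64q^2r − 288q^2 + 128qr + 648q^2r − 288qr^2 + 648qr − 288r^2 − 729qr^2 + 324r^3 − 216pq^2 + 96pqr − 432pq + 192pr + 486pqr − 216pr^2    [distributive law]
= −144q^3 + 712q^2r − 288q^2 + 776qr − 1017qr^2 − 288r^2 + 324r^3 − 216pq^2 + 582pqr − 432pq + 192pr − 216pr^2    [combine like terms]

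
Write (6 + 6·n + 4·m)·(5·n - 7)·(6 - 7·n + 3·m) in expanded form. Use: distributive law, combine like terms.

222·n + 264·n^2 + 280·m·n - 252 - 294·m - 210·n^3 - 50·m·n^2 + 60·m^2·n - 84·m^2

(6 + 6·n + 4·m)·(5·n - 7)·(6 - 7·n + 3·m)
= (30·n - 42 + 30·n^2 - 42·n + 20·m·n - 28·m)·(6 - 7·n + 3·m)    [distributive law]
= (-12·n - 42 + 30·n^2 + 20·m·n - 28·m)·(6 - 7·n + 3·m)    [combine like terms]
= -72·n + 84·n^2 - 36·m·n - 252 + 294·n - 126·m + 180·n^2 - 210·n^3 + 90·m·n^2 + 120·m·n - 140·m·n^2 + 60·m^2·n - 168·m + 196·m·n - 84·m^2    [distributive law]
= 222·n + 264·n^2 + 280·m·n - 252 - 294·m - 210·n^3 - 50·m·n^2 + 60·m^2·n - 84·m^2    [combine like terms]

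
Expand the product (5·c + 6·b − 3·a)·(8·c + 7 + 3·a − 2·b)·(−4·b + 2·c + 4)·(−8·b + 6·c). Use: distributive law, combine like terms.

(5·c + 6·b − 3·a)·(8·c + 7 + 3·a − 2·b)·(−4·b + 2·c + 4)·(−8·b + 6·c)
= (40·c^2 + 35·c + 15·a·c − 10·b·c + 48·b·c + 42·b + 18·a·b − 12·b^2 − 24·a·c − 21·a − 9·a^2 + 6·a·b)·(−4·b + 2·c + 4)·(−8·b + 6·c)    [distributive law]
= (40·c^2 + 35·c − 9·a·c + 38·b·c + 42·b + 24·a·b − 12·b^2 − 21·a − 9·a^2)·(−4·b + 2·c + 4)·(−8·b + 6·c)    [combine like terms]
= (−160·b·c^2 + 80·c^3 + 160·c^2 − 140·b·c + 70·c^2 + 140·c + 36·a·b·c − 18·a·c^2 − 36·a·c − 152·b^2·c + 76·b·c^2 + 152·b·c − 168·b^2 + 84·b·c + 168·b − 96·a·b^2 + 48·a·b·c + 96·a·b + 48·b^3 − 24·b^2·c − 48·b^2 + 84·a·b − 42·a·c − 84·a + 36·a^2·b − 18·a^2·c − 36·a^2)·(−8·b + 6·c)    [distributive law]
= (−84·b·c^2 + 80·c^3 + 230·c^2 + 96·b·c + 140·c + 84·a·b·c − 18·a·c^2 − 78·a·c − 176·b^2·c − 216·b^2 + 168·b − 96·a·b^2 + 180·a·b + 48·b^3 − 84·a + 36·a^2·b − 18·a^2·c − 36·a^2)·(−8·b + 6·c)    [combine like terms]
= 672·b^2·c^2 − 504·b·c^3 − 640·b·c^3 + 480·c^4 − 1840·b·c^2 + 1380·c^3 − 768·b^2·c + 576·b·c^2 − 1120·b·c + 840·c^2 − 672·a·b^2·c + 504·a·b·c^2 + 144·a·b·c^2 − 108·a·c^3 + 624·a·b·c − 468·a·c^2 + 1408·b^3·c − 1056·b^2·c^2 + 1728·b^3 − 1296·b^2·c − 1344·b^2 + 1008·b·c + 768·a·b^3 − 576·a·b^2·c − 1440·a·b^2 + 1080·a·b·c − 384·b^4 + 288·b^3·c + 672·a·b − 504·a·c − 288·a^2·b^2 + 216·a^2·b·c + 144·a^2·b·c − 108·a^2·c^2 + 288·a^2·b − 216·a^2·c    [distributive law]
= −384·b^2·c^2 − 1144·b·c^3 + 480·c^4 − 1264·b·c^2 + 1380·c^3 − 2064·b^2·c − 112·b·c + 840·c^2 − 1248·a·b^2·c + 648·a·b·c^2 − 108·a·c^3 + 1704·a·b·c − 468·a·c^2 + 1696·b^3·c + 1728·b^3 − 1344·b^2 + 768·a·b^3 − 1440·a·b^2 − 384·b^4 + 672·a·b − 504·a·c − 288·a^2·b^2 + 360·a^2·b·c − 108·a^2·c^2 + 288·a^2·b − 216·a^2·c    [combine like terms]

−384·b^2·c^2 − 1144·b·c^3 + 480·c^4 − 1264·b·c^2 + 1380·c^3 − 2064·b^2·c − 112·b·c + 840·c^2 − 1248·a·b^2·c + 648·a·b·c^2 − 108·a·c^3 + 1704·a·b·c − 468·a·c^2 + 1696·b^3·c + 1728·b^3 − 1344·b^2 + 768·a·b^3 − 1440·a·b^2 − 384·b^4 + 672·a·b − 504·a·c − 288·a^2·b^2 + 360·a^2·b·c − 108·a^2·c^2 + 288·a^2·b − 216·a^2·c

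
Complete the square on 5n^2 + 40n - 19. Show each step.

5(n + 4)^2 - 99

5n^2 + 40n - 19
= 5(n^2 + 8n) - 19    [factor out 5 from the n-terms]
= 5(n^2 + 8n + 16 - 16) - 19    [add and subtract 16 inside the bracket]
= 5(n + 4)^2 - 80 - 19    [perfect-square identity]
= 5(n + 4)^2 - 99    [combine constants]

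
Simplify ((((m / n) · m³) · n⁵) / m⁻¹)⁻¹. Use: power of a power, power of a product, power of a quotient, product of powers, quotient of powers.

m⁻⁵·n⁻⁴

((((m / n) · m³) · n⁵) / m⁻¹)⁻¹
= ((((m / n) · m³) · n⁵)⁻¹) / ((m⁻¹)⁻¹)    [power of a quotient]
= ((((m / n) · m³)⁻¹) · ((n⁵)⁻¹)) / ((m⁻¹)⁻¹)    [power of a product]
= ((((m / n)⁻¹) · ((m³)⁻¹)) · ((n⁵)⁻¹)) / ((m⁻¹)⁻¹)    [power of a product]
= ((((m⁻¹) / (n⁻¹)) · ((m³)⁻¹)) · ((n⁵)⁻¹)) / ((m⁻¹)⁻¹)    [power of a quotient]
= (((m⁻¹ / n⁻¹) · m⁻³) · ((n⁵)⁻¹)) / ((m⁻¹)⁻¹)    [power of a power]
= (((m⁻¹ / n⁻¹) · m⁻³) · n⁻⁵) / ((m⁻¹)⁻¹)    [power of a power]
= (((m⁻¹ / n⁻¹) · m⁻³) · n⁻⁵) / m    [power of a power]
= m⁻⁵·n⁻⁴    [quotient of powers; product of powers]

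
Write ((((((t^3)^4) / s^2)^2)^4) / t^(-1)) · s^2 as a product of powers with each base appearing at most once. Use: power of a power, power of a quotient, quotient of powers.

s^(-14)t^97

((((((t^3)^4) / s^2)^2)^4) / t^(-1)) · s^2
= (((((t^3)^4) / s^2)^8) / t^(-1)) · s^2    [power of a power]
= (((((t^3)^4)^8) / ((s^2)^8)) / t^(-1)) · s^2    [power of a quotient]
= ((((t^3)^32) / ((s^2)^8)) / t^(-1)) · s^2    [power of a power]
= ((t^96 / ((s^2)^8)) / t^(-1)) · s^2    [power of a power]
= ((t^96 / s^16) / t^(-1)) · s^2    [power of a power]
= s^(-14)t^97    [quotient of powers]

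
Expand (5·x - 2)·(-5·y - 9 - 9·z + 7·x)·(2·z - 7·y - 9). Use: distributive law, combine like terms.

265·x·y·z + 175·x·y² + 638·x·y + 287·x·z + 531·x - 90·x·z² + 70·x²·z - 245·x²·y - 315·x² - 106·y·z - 70·y² - 216·y - 126·z - 162 + 36·z²

(5·x - 2)·(-5·y - 9 - 9·z + 7·x)·(2·z - 7·y - 9)
= (-25·x·y - 45·x - 45·x·z + 35·x² + 10·y + 18 + 18·z - 14·x)·(2·z - 7·y - 9)    [distributive law]
= (-25·x·y - 59·x - 45·x·z + 35·x² + 10·y + 18 + 18·z)·(2·z - 7·y - 9)    [combine like terms]
= -50·x·y·z + 175·x·y² + 225·x·y - 118·x·z + 413·x·y + 531·x - 90·x·z² + 315·x·y·z + 405·x·z + 70·x²·z - 245·x²·y - 315·x² + 20·y·z - 70·y² - 90·y + 36·z - 126·y - 162 + 36·z² - 126·y·z - 162·z    [distributive law]
= 265·x·y·z + 175·x·y² + 638·x·y + 287·x·z + 531·x - 90·x·z² + 70·x²·z - 245·x²·y - 315·x² - 106·y·z - 70·y² - 216·y - 126·z - 162 + 36·z²    [combine like terms]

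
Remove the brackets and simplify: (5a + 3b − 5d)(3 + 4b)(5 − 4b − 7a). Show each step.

75a − 23ab − 105a^2 − 164ab^2 − 140a^2b + 45b + 24b^2 − 48b^3 − 75d − 40bd + 105ad + 80b^2d + 140abd

(5a + 3b − 5d)(3 + 4b)(5 − 4b − 7a)
= (15a + 20ab + 9b + 12b^2 − 15d − 20bd)(5 − 4b − 7a)    [distributive law]
= 75a − 60ab − 105a^2 + 100ab − 80ab^2 − 140a^2b + 45b − 36b^2 − 63ab + 60b^2 − 48b^3 − 84ab^2 − 75d + 60bd + 105ad − 100bd + 80b^2d + 140abd    [distributive law]
= 75a − 23ab − 105a^2 − 164ab^2 − 140a^2b + 45b + 24b^2 − 48b^3 − 75d − 40bd + 105ad + 80b^2d + 140abd    [combine like terms]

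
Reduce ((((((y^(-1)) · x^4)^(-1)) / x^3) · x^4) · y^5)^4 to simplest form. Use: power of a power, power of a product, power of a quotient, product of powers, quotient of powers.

x^(-12)·y^24

((((((y^(-1)) · x^4)^(-1)) / x^3) · x^4) · y^5)^4
= ((((((y^(-1)) · x^4)^(-1)) / x^3) · x^4)^4) · ((y^5)^4)    [power of a product]
= ((((((y^(-1)) · x^4)^(-1)) / x^3)^4) · ((x^4)^4)) · ((y^5)^4)    [power of a product]
= ((((((y^(-1)) · x^4)^(-1))^4) / ((x^3)^4)) · ((x^4)^4)) · ((y^5)^4)    [power of a quotient]
= (((((y^(-1)) · x^4)^(-4)) / ((x^3)^4)) · ((x^4)^4)) · ((y^5)^4)    [power of a power]
= (((((y^(-1))^(-4)) · ((x^4)^(-4))) / ((x^3)^4)) · ((x^4)^4)) · ((y^5)^4)    [power of a product]
= ((((y^4) · ((x^4)^(-4))) / ((x^3)^4)) · ((x^4)^4)) · ((y^5)^4)    [power of a power]
= (((y^4 · x^(-16)) / ((x^3)^4)) · ((x^4)^4)) · ((y^5)^4)    [power of a power]
= (((y^4 · x^(-16)) / x^12) · ((x^4)^4)) · ((y^5)^4)    [power of a power]
= (((y^4 · x^(-16)) / x^12) · x^16) · ((y^5)^4)    [power of a power]
= (((y^4 · x^(-16)) / x^12) · x^16) · y^20    [power of a power]
= x^(-12)·y^24    [quotient of powers; product of powers]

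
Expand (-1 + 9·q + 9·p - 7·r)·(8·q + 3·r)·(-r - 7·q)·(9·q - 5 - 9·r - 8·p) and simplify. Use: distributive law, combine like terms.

-898·q^2·r - 145·q·r - 1114·q·r^2 + 1073·p·q·r + 3024·q^3 - 280·q^2 + 2072·p·q^2 - 15·r^2 - 132·r^3 + 111·p·r^2 + 5715·q^3·r + 405·q^2·r^2 + 1139·p·q^2·r - 4536·q^4 - 504·p·q^3 - 1395·q·r^3 + 698·p·q·r^2 + 2088·p^2·q·r + 4032·p^2·q^2 + 75·p·r^3 + 216·p^2·r^2 - 189·r^4

(-1 + 9·q + 9·p - 7·r)·(8·q + 3·r)·(-r - 7·q)·(9·q - 5 - 9·r - 8·p)
= (-8·q - 3·r + 72·q^2 + 27·q·r + 72·p·q + 27·p·r - 56·q·r - 21·r^2)·(-r - 7·q)·(9·q - 5 - 9·r - 8·p)    [distributive law]
= (-8·q - 3·r + 72·q^2 - 29·q·r + 72·p·q + 27·p·r - 21·r^2)·(-r - 7·q)·(9·q - 5 - 9·r - 8·p)    [combine like terms]
= (8·q·r + 56·q^2 + 3·r^2 + 21·q·r - 72·q^2·r - 504·q^3 + 29·q·r^2 + 203·q^2·r - 72·p·q·r - 504·p·q^2 - 27·p·r^2 - 189·p·q·r + 21·r^3 + 147·q·r^2)·(9·q - 5 - 9·r - 8·p)    [distributive law]
= (29·q·r + 56·q^2 + 3·r^2 + 131·q^2·r - 504·q^3 + 176·q·r^2 - 261·p·q·r - 504·p·q^2 - 27·p·r^2 + 21·r^3)·(9·q - 5 - 9·r - 8·p)    [combine like terms]
= 261·q^2·r - 145·q·r - 261·q·r^2 - 232·p·q·r + 504·q^3 - 280·q^2 - 504·q^2·r - 448·p·q^2 + 27·q·r^2 - 15·r^2 - 27·r^3 - 24·p·r^2 + 1179·q^3·r - 655·q^2·r - 1179·q^2·r^2 - 1048·p·q^2·r - 4536·q^4 + 2520·q^3 + 4536·q^3·r + 4032·p·q^3 + 1584·q^2·r^2 - 880·q·r^2 - 1584·q·r^3 - 1408·p·q·r^2 - 2349·p·q^2·r + 1305·p·q·r + 2349·p·q·r^2 + 2088·p^2·q·r - 4536·p·q^3 + 2520·p·q^2 + 4536·p·q^2·r + 4032·p^2·q^2 - 243·p·q·r^2 + 135·p·r^2 + 243·p·r^3 + 216·p^2·r^2 + 189·q·r^3 - 105·r^3 - 189·r^4 - 168·p·r^3    [distributive law]
= -898·q^2·r - 145·q·r - 1114·q·r^2 + 1073·p·q·r + 3024·q^3 - 280·q^2 + 2072·p·q^2 - 15·r^2 - 132·r^3 + 111·p·r^2 + 5715·q^3·r + 405·q^2·r^2 + 1139·p·q^2·r - 4536·q^4 - 504·p·q^3 - 1395·q·r^3 + 698·p·q·r^2 + 2088·p^2·q·r + 4032·p^2·q^2 + 75·p·r^3 + 216·p^2·r^2 - 189·r^4    [combine like terms]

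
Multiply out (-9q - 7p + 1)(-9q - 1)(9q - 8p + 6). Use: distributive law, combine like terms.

(-9q - 7p + 1)(-9q - 1)(9q - 8p + 6)
= (81q^2 + 9q + 63pq + 7p - 9q - 1)(9q - 8p + 6)    [distributive law]
= (81q^2 + 63pq + 7p - 1)(9q - 8p + 6)    [combine like terms]
= 729q^3 - 648pq^2 + 486q^2 + 567pq^2 - 504p^2q + 378pq + 63pq - 56p^2 + 42p - 9q + 8p - 6    [distributive law]
= 729q^3 - 81pq^2 + 486q^2 - 504p^2q + 441pq - 56p^2 + 50p - 9q - 6    [combine like terms]

729q^3 - 81pq^2 + 486q^2 - 504p^2q + 441pq - 56p^2 + 50p - 9q - 6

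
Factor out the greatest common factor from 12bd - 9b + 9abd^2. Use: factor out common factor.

3b(4d - 3 + 3ad^2)

12bd - 9b + 9abd^2
= 3(4bd - 3b + 3abd^2)    [factor out 3]
= 3b(4d - 3 + 3ad^2)    [factor out b]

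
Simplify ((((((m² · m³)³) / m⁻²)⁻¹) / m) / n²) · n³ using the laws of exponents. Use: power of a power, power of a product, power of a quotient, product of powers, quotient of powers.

((((((m² · m³)³) / m⁻²)⁻¹) / m) / n²) · n³
= ((((((m² · m³)³)⁻¹) / ((m⁻²)⁻¹)) / m) / n²) · n³    [power of a quotient]
= (((((m² · m³)⁻³) / ((m⁻²)⁻¹)) / m) / n²) · n³    [power of a power]
= ((((((m²)⁻³) · ((m³)⁻³)) / ((m⁻²)⁻¹)) / m) / n²) · n³    [power of a product]
= ((((m⁻⁶ · ((m³)⁻³)) / ((m⁻²)⁻¹)) / m) / n²) · n³    [power of a power]
= ((((m⁻⁶ · m⁻⁹) / ((m⁻²)⁻¹)) / m) / n²) · n³    [power of a power]
= (((m⁻¹⁵ / ((m⁻²)⁻¹)) / m) / n²) · n³    [product of powers]
= (((m⁻¹⁵ / m²) / m) / n²) · n³    [power of a power]
= ((m⁻¹⁷ / m) / n²) · n³    [quotient of powers]
= (m⁻¹⁸ / n²) · n³    [quotient of powers]
= m⁻¹⁸n    [quotient of powers]

m⁻¹⁸n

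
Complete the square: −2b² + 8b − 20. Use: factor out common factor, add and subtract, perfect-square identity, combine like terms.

−2(b − 2)² − 12

−2b² + 8b − 20
= −2(b² − 4b) − 20    [factor out -2 from the b-terms]
= −2(b² − 4b + 4 − 4) − 20    [add and subtract 4 inside the bracket]
= −2(b − 2)² + 8 − 20    [perfect-square identity]
= −2(b − 2)² − 12    [combine constants]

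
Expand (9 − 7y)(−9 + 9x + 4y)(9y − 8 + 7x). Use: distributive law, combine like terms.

(9 − 7y)(−9 + 9x + 4y)(9y − 8 + 7x)
= (−81 + 81x + 36y + 63y − 63xy − 28y²)(9y − 8 + 7x)    [distributive law]
= (−81 + 81x + 99y − 63xy − 28y²)(9y − 8 + 7x)    [combine like terms]
= −729y + 648 − 567x + 729xy − 648x + 567x² + 891y² − 792y + 693xy − 567xy² + 504xy − 441x²y − 252y³ + 224y² − 196xy²    [distributive law]
= −1521y + 648 − 1215x + 1926xy + 567x² + 1115y² − 763xy² − 441x²y − 252y³    [combine like terms]

−1521y + 648 − 1215x + 1926xy + 567x² + 1115y² − 763xy² − 441x²y − 252y³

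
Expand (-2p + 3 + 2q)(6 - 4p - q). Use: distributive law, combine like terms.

-24p + 8p^2 - 6pq + 18 + 9q - 2q^2

(-2p + 3 + 2q)(6 - 4p - q)
= -12p + 8p^2 + 2pq + 18 - 12p - 3q + 12q - 8pq - 2q^2    [distributive law]
= -24p + 8p^2 - 6pq + 18 + 9q - 2q^2    [combine like terms]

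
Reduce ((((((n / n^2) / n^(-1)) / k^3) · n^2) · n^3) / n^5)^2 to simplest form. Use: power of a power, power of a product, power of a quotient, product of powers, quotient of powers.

k^(-6)

((((((n / n^2) / n^(-1)) / k^3) · n^2) · n^3) / n^5)^2
= ((((((n / n^2) / n^(-1)) / k^3) · n^2) · n^3)^2) / ((n^5)^2)    [power of a quotient]
= ((((((n / n^2) / n^(-1)) / k^3) · n^2)^2) · ((n^3)^2)) / ((n^5)^2)    [power of a product]
= ((((((n / n^2) / n^(-1)) / k^3)^2) · ((n^2)^2)) · ((n^3)^2)) / ((n^5)^2)    [power of a product]
= ((((((n / n^2) / n^(-1))^2) / ((k^3)^2)) · ((n^2)^2)) · ((n^3)^2)) / ((n^5)^2)    [power of a quotient]
= ((((((n / n^2)^2) / ((n^(-1))^2)) / ((k^3)^2)) · ((n^2)^2)) · ((n^3)^2)) / ((n^5)^2)    [power of a quotient]
= ((((((n^2) / ((n^2)^2)) / ((n^(-1))^2)) / ((k^3)^2)) · ((n^2)^2)) · ((n^3)^2)) / ((n^5)^2)    [power of a quotient]
= (((((n^2 / n^4) / ((n^(-1))^2)) / ((k^3)^2)) · ((n^2)^2)) · ((n^3)^2)) / ((n^5)^2)    [power of a power]
= ((((n^(-2) / ((n^(-1))^2)) / ((k^3)^2)) · ((n^2)^2)) · ((n^3)^2)) / ((n^5)^2)    [quotient of powers]
= ((((n^(-2) / n^(-2)) / ((k^3)^2)) · ((n^2)^2)) · ((n^3)^2)) / ((n^5)^2)    [power of a power]
= (((n^0 / ((k^3)^2)) · ((n^2)^2)) · ((n^3)^2)) / ((n^5)^2)    [quotient of powers]
= (((n^0 / k^6) · ((n^2)^2)) · ((n^3)^2)) / ((n^5)^2)    [power of a power]
= (((n^0 / k^6) · n^4) · ((n^3)^2)) / ((n^5)^2)    [power of a power]
= (((n^0 / k^6) · n^4) · n^6) / ((n^5)^2)    [power of a power]
= (((n^0 / k^6) · n^4) · n^6) / n^10    [power of a power]
= k^(-6)    [quotient of powers; product of powers]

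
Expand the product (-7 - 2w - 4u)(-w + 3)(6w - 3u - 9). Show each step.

(-7 - 2w - 4u)(-w + 3)(6w - 3u - 9)
= (7w - 21 + 2w² - 6w + 4uw - 12u)(6w - 3u - 9)    [distributive law]
= (w - 21 + 2w² + 4uw - 12u)(6w - 3u - 9)    [combine like terms]
= 6w² - 3uw - 9w - 126w + 63u + 189 + 12w³ - 6uw² - 18w² + 24uw² - 12u²w - 36uw - 72uw + 36u² + 108u    [distributive law]
= -12w² - 111uw - 135w + 171u + 189 + 12w³ + 18uw² - 12u²w + 36u²    [combine like terms]

-12w² - 111uw - 135w + 171u + 189 + 12w³ + 18uw² - 12u²w + 36u²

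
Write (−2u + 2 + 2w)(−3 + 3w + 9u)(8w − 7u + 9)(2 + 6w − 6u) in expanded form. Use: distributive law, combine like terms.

(−2u + 2 + 2w)(−3 + 3w + 9u)(8w − 7u + 9)(2 + 6w − 6u)
= (6u − 6uw − 18u² − 6 + 6w + 18u − 6w + 6w² + 18uw)(8w − 7u + 9)(2 + 6w − 6u)    [distributive law]
= (24u + 12uw − 18u² − 6 + 6w²)(8w − 7u + 9)(2 + 6w − 6u)    [combine like terms]
= (192uw − 168u² + 216u + 96uw² − 84u²w + 108uw − 144u²w + 126u³ − 162u² − 48w + 42u − 54 + 48w³ − 42uw² + 54w²)(2 + 6w − 6u)    [distributive law]
= (300uw − 330u² + 258u + 54uw² − 228u²w + 126u³ − 48w − 54 + 48w³ + 54w²)(2 + 6w − 6u)    [combine like terms]
= 600uw + 1800uw² − 1800u²w − 660u² − 1980u²w + 1980u³ + 516u + 1548uw − 1548u² + 108uw² + 324uw³ − 324u²w² − 456u²w − 1368u²w² + 1368u³w + 252u³ + 756u³w − 756u⁴ − 96w − 288w² + 288uw − 108 − 324w + 324u + 96w³ + 288w⁴ − 288uw³ + 108w² + 324w³ − 324uw²    [distributive law]
= 2436uw + 1584uw² − 4236u²w − 2208u² + 2232u³ + 840u + 36uw³ − 1692u²w² + 2124u³w − 756u⁴ − 420w − 180w² − 108 + 420w³ + 288w⁴    [combine like terms]

2436uw + 1584uw² − 4236u²w − 2208u² + 2232u³ + 840u + 36uw³ − 1692u²w² + 2124u³w − 756u⁴ − 420w − 180w² − 108 + 420w³ + 288w⁴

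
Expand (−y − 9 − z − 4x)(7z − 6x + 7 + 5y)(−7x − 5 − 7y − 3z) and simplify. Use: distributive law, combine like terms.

280xyz + 706yz + 99y²z + 85yz² − 70x²y + 252xy + 133xy² + 701y + 389y² + 35y³ + 522xz + 539z + 245z² − 302x² + 311x + 315 + 115xz² + 21z³ + 82x²z − 168x³

(−y − 9 − z − 4x)(7z − 6x + 7 + 5y)(−7x − 5 − 7y − 3z)
= (−7yz + 6xy − 7y − 5y² − 63z + 54x − 63 − 45y − 7z² + 6xz − 7z − 5yz − 28xz + 24x² − 28x − 20xy)(−7x − 5 − 7y − 3z)    [distributive law]
= (−12yz − 14xy − 52y − 5y² − 70z + 26x − 63 − 7z² − 22xz + 24x²)(−7x − 5 − 7y − 3z)    [combine like terms]
= 84xyz + 60yz + 84y²z + 36yz² + 98x²y + 70xy + 98xy² + 42xyz + 364xy + 260y + 364y² + 156yz + 35xy² + 25y² + 35y³ + 15y²z + 490xz + 350z + 490yz + 210z² − 182x² − 130x − 182xy − 78xz + 441x + 315 + 441y + 189z + 49xz² + 35z² + 49yz² + 21z³ + 154x²z + 110xz + 154xyz + 66xz² − 168x³ − 120x² − 168x²y − 72x²z    [distributive law]
= 280xyz + 706yz + 99y²z + 85yz² − 70x²y + 252xy + 133xy² + 701y + 389y² + 35y³ + 522xz + 539z + 245z² − 302x² + 311x + 315 + 115xz² + 21z³ + 82x²z − 168x³    [combine like terms]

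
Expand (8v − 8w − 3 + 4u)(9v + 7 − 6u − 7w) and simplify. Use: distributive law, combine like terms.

72v^2 + 29v − 12uv − 128vw − 35w + 20uw + 56w^2 − 21 + 46u − 24u^2

(8v − 8w − 3 + 4u)(9v + 7 − 6u − 7w)
= 72v^2 + 56v − 48uv − 56vw − 72vw − 56w + 48uw + 56w^2 − 27v − 21 + 18u + 21w + 36uv + 28u − 24u^2 − 28uw    [distributive law]
= 72v^2 + 29v − 12uv − 128vw − 35w + 20uw + 56w^2 − 21 + 46u − 24u^2    [combine like terms]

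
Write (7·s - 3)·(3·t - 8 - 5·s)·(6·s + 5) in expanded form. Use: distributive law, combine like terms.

(7·s - 3)·(3·t - 8 - 5·s)·(6·s + 5)
= (21·s·t - 56·s - 35·s^2 - 9·t + 24 + 15·s)·(6·s + 5)    [distributive law]
= (21·s·t - 41·s - 35·s^2 - 9·t + 24)·(6·s + 5)    [combine like terms]
= 126·s^2·t + 105·s·t - 246·s^2 - 205·s - 210·s^3 - 175·s^2 - 54·s·t - 45·t + 144·s + 120    [distributive law]
= 126·s^2·t + 51·s·t - 421·s^2 - 61·s - 210·s^3 - 45·t + 120    [combine like terms]

126·s^2·t + 51·s·t - 421·s^2 - 61·s - 210·s^3 - 45·t + 120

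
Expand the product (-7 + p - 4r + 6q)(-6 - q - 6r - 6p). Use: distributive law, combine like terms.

(-7 + p - 4r + 6q)(-6 - q - 6r - 6p)
= 42 + 7q + 42r + 42p - 6p - pq - 6pr - 6p^2 + 24r + 4qr + 24r^2 + 24pr - 36q - 6q^2 - 36qr - 36pq    [distributive law]
= 42 - 29q + 66r + 36p - 37pq + 18pr - 6p^2 - 32qr + 24r^2 - 6q^2    [combine like terms]

42 - 29q + 66r + 36p - 37pq + 18pr - 6p^2 - 32qr + 24r^2 - 6q^2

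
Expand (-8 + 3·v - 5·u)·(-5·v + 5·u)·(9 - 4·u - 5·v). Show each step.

360·v + 400·u·v - 335·v^2 - 360·u - 65·u^2 - 140·u·v^2 + 75·v^3 - 35·u^2·v + 100·u^3

(-8 + 3·v - 5·u)·(-5·v + 5·u)·(9 - 4·u - 5·v)
= (40·v - 40·u - 15·v^2 + 15·u·v + 25·u·v - 25·u^2)·(9 - 4·u - 5·v)    [distributive law]
= (40·v - 40·u - 15·v^2 + 40·u·v - 25·u^2)·(9 - 4·u - 5·v)    [combine like terms]
= 360·v - 160·u·v - 200·v^2 - 360·u + 160·u^2 + 200·u·v - 135·v^2 + 60·u·v^2 + 75·v^3 + 360·u·v - 160·u^2·v - 200·u·v^2 - 225·u^2 + 100·u^3 + 125·u^2·v    [distributive law]
= 360·v + 400·u·v - 335·v^2 - 360·u - 65·u^2 - 140·u·v^2 + 75·v^3 - 35·u^2·v + 100·u^3    [combine like terms]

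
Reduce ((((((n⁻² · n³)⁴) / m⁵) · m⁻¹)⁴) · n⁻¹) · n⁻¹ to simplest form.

((((((n⁻² · n³)⁴) / m⁵) · m⁻¹)⁴) · n⁻¹) · n⁻¹
= ((((((n⁻² · n³)⁴) / m⁵)⁴) · ((m⁻¹)⁴)) · n⁻¹) · n⁻¹    [power of a product]
= ((((((n⁻² · n³)⁴)⁴) / ((m⁵)⁴)) · ((m⁻¹)⁴)) · n⁻¹) · n⁻¹    [power of a quotient]
= (((((n⁻² · n³)¹⁶) / ((m⁵)⁴)) · ((m⁻¹)⁴)) · n⁻¹) · n⁻¹    [power of a power]
= ((((((n⁻²)¹⁶) · ((n³)¹⁶)) / ((m⁵)⁴)) · ((m⁻¹)⁴)) · n⁻¹) · n⁻¹    [power of a product]
= ((((n⁻³² · ((n³)¹⁶)) / ((m⁵)⁴)) · ((m⁻¹)⁴)) · n⁻¹) · n⁻¹    [power of a power]
= ((((n⁻³² · n⁴⁸) / ((m⁵)⁴)) · ((m⁻¹)⁴)) · n⁻¹) · n⁻¹    [power of a power]
= (((n¹⁶ / ((m⁵)⁴)) · ((m⁻¹)⁴)) · n⁻¹) · n⁻¹    [product of powers]
= (((n¹⁶ / m²⁰) · ((m⁻¹)⁴)) · n⁻¹) · n⁻¹    [power of a power]
= (((n¹⁶ / m²⁰) · m⁻⁴) · n⁻¹) · n⁻¹    [power of a power]
= m⁻²⁴n¹⁴    [quotient of powers; product of powers]

m⁻²⁴n¹⁴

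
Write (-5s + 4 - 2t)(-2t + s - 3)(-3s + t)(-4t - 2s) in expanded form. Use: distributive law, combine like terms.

124s²t² - 2s³t + 8st³ - 30s⁴ + 178s²t + 114s³ - 96st² + 8t³ - 120st - 72s² + 48t² - 16t⁴

(-5s + 4 - 2t)(-2t + s - 3)(-3s + t)(-4t - 2s)
= (10st - 5s² + 15s - 8t + 4s - 12 + 4t² - 2st + 6t)(-3s + t)(-4t - 2s)    [distributive law]
= (8st - 5s² + 19s - 2t - 12 + 4t²)(-3s + t)(-4t - 2s)    [combine like terms]
= (-24s²t + 8st² + 15s³ - 5s²t - 57s² + 19st + 6st - 2t² + 36s - 12t - 12st² + 4t³)(-4t - 2s)    [distributive law]
= (-29s²t - 4st² + 15s³ - 57s² + 25st - 2t² + 36s - 12t + 4t³)(-4t - 2s)    [combine like terms]
= 116s²t² + 58s³t + 16st³ + 8s²t² - 60s³t - 30s⁴ + 228s²t + 114s³ - 100st² - 50s²t + 8t³ + 4st² - 144st - 72s² + 48t² + 24st - 16t⁴ - 8st³    [distributive law]
= 124s²t² - 2s³t + 8st³ - 30s⁴ + 178s²t + 114s³ - 96st² + 8t³ - 120st - 72s² + 48t² - 16t⁴    [combine like terms]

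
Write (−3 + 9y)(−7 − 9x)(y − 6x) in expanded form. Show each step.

21y − 126x + 405xy − 162x^2 − 63y^2 − 81xy^2 + 486x^2y

(−3 + 9y)(−7 − 9x)(y − 6x)
= (21 + 27x − 63y − 81xy)(y − 6x)    [distributive law]
= 21y − 126x + 27xy − 162x^2 − 63y^2 + 378xy − 81xy^2 + 486x^2y    [distributive law]
= 21y − 126x + 405xy − 162x^2 − 63y^2 − 81xy^2 + 486x^2y    [combine like terms]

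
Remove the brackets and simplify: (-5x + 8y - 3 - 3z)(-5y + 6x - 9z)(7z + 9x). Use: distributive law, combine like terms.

-2xyz + 657x²y + 33x²z - 270x³ + 432xz² - 280y²z - 360xy² - 399yz² + 105yz + 135xy + 117xz - 162x² + 189z² + 189z³

(-5x + 8y - 3 - 3z)(-5y + 6x - 9z)(7z + 9x)
= (25xy - 30x² + 45xz - 40y² + 48xy - 72yz + 15y - 18x + 27z + 15yz - 18xz + 27z²)(7z + 9x)    [distributive law]
= (73xy - 30x² + 27xz - 40y² - 57yz + 15y - 18x + 27z + 27z²)(7z + 9x)    [combine like terms]
= 511xyz + 657x²y - 210x²z - 270x³ + 189xz² + 243x²z - 280y²z - 360xy² - 399yz² - 513xyz + 105yz + 135xy - 126xz - 162x² + 189z² + 243xz + 189z³ + 243xz²    [distributive law]
= -2xyz + 657x²y + 33x²z - 270x³ + 432xz² - 280y²z - 360xy² - 399yz² + 105yz + 135xy + 117xz - 162x² + 189z² + 189z³    [combine like terms]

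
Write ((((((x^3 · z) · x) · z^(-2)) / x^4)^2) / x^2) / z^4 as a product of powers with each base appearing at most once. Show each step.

x^(-2)z^(-6)

((((((x^3 · z) · x) · z^(-2)) / x^4)^2) / x^2) / z^4
= ((((((x^3 · z) · x) · z^(-2))^2) / ((x^4)^2)) / x^2) / z^4    [power of a quotient]
= ((((((x^3 · z) · x)^2) · ((z^(-2))^2)) / ((x^4)^2)) / x^2) / z^4    [power of a product]
= ((((((x^3 · z)^2) · (x^2)) · ((z^(-2))^2)) / ((x^4)^2)) / x^2) / z^4    [power of a product]
= (((((((x^3)^2) · (z^2)) · (x^2)) · ((z^(-2))^2)) / ((x^4)^2)) / x^2) / z^4    [power of a product]
= (((((x^6 · (z^2)) · (x^2)) · ((z^(-2))^2)) / ((x^4)^2)) / x^2) / z^4    [power of a power]
= (((((x^6 · z^2) · x^2) · z^(-4)) / ((x^4)^2)) / x^2) / z^4    [power of a power]
= (((((x^6 · z^2) · x^2) · z^(-4)) / x^8) / x^2) / z^4    [power of a power]
= x^(-2)z^(-6)    [quotient of powers; product of powers]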